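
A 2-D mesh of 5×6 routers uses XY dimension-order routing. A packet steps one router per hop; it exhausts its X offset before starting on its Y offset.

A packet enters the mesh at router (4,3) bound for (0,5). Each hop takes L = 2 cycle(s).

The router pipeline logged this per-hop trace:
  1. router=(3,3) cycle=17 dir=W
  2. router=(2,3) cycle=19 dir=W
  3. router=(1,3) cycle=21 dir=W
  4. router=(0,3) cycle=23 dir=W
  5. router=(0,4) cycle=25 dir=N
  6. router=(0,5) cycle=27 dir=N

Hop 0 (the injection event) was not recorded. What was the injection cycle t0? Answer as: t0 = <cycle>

t0 = 15

cyc[1] = 17 and cyc[k] = t0 + k·L for every k.
Therefore t0 = 17 − L = 15.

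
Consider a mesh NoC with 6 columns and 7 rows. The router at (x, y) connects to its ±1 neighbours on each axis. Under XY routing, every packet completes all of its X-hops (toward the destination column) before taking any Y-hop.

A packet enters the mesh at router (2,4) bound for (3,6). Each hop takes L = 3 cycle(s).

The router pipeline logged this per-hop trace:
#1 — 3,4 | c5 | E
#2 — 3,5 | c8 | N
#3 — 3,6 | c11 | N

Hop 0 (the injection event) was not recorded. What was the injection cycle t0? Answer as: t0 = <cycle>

t0 = 2

Hop 1 reached at cycle 5; hop k is at t0 + k·L.
Subtract one hop: t0 = 5 − 3 = 2.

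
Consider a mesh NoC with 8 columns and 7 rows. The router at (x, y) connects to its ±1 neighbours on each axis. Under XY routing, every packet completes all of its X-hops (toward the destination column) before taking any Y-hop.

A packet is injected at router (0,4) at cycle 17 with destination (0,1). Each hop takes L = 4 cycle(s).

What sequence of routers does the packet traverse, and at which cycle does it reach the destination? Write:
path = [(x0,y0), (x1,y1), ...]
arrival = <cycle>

#0 — 0,4 | c17
#1 — 0,3 | c21 | S
#2 — 0,2 | c25 | S
#3 — 0,1 | c29 | S

path = [(0,4), (0,3), (0,2), (0,1)]
arrival = 29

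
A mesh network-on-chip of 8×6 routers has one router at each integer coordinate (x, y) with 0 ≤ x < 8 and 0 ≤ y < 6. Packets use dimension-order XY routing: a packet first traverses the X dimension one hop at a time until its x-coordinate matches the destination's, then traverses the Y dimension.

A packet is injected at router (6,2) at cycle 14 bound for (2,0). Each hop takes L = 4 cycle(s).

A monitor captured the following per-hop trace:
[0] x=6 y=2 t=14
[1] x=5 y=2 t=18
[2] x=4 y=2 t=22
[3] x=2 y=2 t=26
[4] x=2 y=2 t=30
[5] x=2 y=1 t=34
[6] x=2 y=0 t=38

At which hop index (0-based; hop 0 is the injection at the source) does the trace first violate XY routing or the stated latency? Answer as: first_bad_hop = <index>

[1] (-1,+0) / 4c ⇒ ok
[2] (-1,+0) / 4c ⇒ ok
[3] (-2,+0) / 4c ⇒ BAD: non-unit step

first_bad_hop = 3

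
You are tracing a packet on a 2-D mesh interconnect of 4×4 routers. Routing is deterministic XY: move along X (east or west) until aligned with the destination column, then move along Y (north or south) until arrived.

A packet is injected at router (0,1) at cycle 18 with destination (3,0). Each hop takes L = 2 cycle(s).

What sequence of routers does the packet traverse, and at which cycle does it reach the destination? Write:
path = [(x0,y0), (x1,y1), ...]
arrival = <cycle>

path = [(0,1), (1,1), (2,1), (3,1), (3,0)]
arrival = 26

#0 — 0,1 | c18
#1 — 1,1 | c20 | E
#2 — 2,1 | c22 | E
#3 — 3,1 | c24 | E
#4 — 3,0 | c26 | S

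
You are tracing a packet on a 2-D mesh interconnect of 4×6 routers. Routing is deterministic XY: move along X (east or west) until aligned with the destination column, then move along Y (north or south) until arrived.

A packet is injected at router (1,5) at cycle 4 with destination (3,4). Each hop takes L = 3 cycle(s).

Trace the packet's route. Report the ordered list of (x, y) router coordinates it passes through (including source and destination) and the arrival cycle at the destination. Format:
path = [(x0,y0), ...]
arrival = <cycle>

path = [(1,5), (2,5), (3,5), (3,4)]
arrival = 13

#0 — 1,5 | c4
#1 — 2,5 | c7 | E
#2 — 3,5 | c10 | E
#3 — 3,4 | c13 | S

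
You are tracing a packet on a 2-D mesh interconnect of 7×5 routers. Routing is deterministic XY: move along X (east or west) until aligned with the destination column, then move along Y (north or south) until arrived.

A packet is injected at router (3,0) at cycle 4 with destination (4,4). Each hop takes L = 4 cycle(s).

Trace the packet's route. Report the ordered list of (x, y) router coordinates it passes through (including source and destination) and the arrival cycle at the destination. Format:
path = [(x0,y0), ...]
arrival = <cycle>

t=4: at (3,0)
t=8: at (4,0) after E
t=12: at (4,1) after N
t=16: at (4,2) after N
t=20: at (4,3) after N
t=24: at (4,4) after N

path = [(3,0), (4,0), (4,1), (4,2), (4,3), (4,4)]
arrival = 24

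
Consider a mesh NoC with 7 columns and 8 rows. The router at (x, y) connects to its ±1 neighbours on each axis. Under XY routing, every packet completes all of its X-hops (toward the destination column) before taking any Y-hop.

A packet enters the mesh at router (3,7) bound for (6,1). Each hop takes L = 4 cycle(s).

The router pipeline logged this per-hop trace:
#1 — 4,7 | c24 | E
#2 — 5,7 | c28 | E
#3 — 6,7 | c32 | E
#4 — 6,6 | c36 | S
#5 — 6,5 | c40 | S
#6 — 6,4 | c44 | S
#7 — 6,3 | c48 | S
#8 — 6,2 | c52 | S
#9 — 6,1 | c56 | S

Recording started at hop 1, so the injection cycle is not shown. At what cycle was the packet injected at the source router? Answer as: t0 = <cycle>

t0 = 20

Hop 1 reached at cycle 24; hop k is at t0 + k·L.
t0 = cyc[1] − L = 24 − 4 = 20.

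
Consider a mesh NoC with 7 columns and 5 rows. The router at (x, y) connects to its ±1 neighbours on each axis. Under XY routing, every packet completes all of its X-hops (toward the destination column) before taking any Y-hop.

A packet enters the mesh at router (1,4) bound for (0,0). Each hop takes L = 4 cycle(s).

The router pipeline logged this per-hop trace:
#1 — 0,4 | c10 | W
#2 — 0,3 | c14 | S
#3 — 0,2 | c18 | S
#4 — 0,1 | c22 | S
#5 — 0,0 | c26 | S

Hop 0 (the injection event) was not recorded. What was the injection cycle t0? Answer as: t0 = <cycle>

The first recorded entry is hop 1 at cycle 10.
So t0 = 10 − 1·4 = 6.

t0 = 6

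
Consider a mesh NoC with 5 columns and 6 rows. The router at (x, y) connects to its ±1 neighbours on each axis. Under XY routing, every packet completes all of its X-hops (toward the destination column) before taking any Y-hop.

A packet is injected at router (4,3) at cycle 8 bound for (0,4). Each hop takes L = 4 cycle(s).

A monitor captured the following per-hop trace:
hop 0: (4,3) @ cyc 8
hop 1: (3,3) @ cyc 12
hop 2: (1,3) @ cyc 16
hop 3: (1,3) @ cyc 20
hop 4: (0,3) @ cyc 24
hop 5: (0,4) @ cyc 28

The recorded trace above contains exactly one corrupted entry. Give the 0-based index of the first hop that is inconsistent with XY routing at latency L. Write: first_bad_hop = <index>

[1] (-1,+0) / 4c ⇒ ok
[2] (-2,+0) / 4c ⇒ BAD: non-unit step

first_bad_hop = 2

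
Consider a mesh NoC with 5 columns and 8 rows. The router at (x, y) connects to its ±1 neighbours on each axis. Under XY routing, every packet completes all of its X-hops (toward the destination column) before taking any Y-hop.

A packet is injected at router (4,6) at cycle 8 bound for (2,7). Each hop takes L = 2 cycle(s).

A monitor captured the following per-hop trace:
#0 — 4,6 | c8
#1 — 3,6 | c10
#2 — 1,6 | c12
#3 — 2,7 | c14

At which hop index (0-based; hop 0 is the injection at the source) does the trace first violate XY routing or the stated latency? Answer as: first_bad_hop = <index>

hop 1: step (-1,+0), +2 cyc — ok
hop 2: step (-2,+0), +2 cyc — BAD: non-unit step

first_bad_hop = 2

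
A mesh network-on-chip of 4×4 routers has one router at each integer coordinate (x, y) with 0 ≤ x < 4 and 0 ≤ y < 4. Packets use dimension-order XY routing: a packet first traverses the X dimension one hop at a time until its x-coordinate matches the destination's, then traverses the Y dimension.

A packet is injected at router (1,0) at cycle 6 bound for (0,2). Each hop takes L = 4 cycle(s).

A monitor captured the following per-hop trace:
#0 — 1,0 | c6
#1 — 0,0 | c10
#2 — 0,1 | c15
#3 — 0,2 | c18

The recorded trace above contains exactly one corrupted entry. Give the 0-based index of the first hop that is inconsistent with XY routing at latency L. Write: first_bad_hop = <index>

first_bad_hop = 2

hop 1: step (-1,+0), +4 cyc — ok
hop 2: step (+0,+1), +5 cyc — BAD: Δcyc=5≠L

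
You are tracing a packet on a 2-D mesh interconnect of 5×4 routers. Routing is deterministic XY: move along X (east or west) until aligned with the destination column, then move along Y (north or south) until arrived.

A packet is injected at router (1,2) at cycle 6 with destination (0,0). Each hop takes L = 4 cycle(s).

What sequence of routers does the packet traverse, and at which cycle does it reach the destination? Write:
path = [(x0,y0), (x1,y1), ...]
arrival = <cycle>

src (1,2)  cyc=6
W→(0,2)  cyc=10
S→(0,1)  cyc=14
S→(0,0)  cyc=18

path = [(1,2), (0,2), (0,1), (0,0)]
arrival = 18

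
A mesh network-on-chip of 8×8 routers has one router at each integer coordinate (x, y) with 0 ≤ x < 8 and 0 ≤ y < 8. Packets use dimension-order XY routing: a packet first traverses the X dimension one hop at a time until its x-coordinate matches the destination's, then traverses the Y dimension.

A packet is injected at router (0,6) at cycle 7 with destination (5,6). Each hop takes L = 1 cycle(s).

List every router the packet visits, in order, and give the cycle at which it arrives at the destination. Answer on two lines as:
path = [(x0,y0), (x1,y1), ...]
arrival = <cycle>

  0. router=(0,6) cycle=7 (inject)
  1. router=(1,6) cycle=8 dir=E
  2. router=(2,6) cycle=9 dir=E
  3. router=(3,6) cycle=10 dir=E
  4. router=(4,6) cycle=11 dir=E
  5. router=(5,6) cycle=12 dir=E

path = [(0,6), (1,6), (2,6), (3,6), (4,6), (5,6)]
arrival = 12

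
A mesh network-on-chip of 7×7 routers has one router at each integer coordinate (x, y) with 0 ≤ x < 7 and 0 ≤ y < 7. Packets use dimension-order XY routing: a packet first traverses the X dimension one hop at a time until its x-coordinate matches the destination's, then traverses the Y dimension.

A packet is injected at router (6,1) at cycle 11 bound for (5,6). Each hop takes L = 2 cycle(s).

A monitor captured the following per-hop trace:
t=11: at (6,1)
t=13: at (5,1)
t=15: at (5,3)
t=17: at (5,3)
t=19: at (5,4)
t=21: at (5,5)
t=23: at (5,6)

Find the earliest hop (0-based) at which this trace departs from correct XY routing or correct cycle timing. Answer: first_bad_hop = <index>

first_bad_hop = 2

  1: Δx=-1 Δy=+0 Δt=2 [ok]
  2: Δx=+0 Δy=+2 Δt=2 [BAD: non-unit step]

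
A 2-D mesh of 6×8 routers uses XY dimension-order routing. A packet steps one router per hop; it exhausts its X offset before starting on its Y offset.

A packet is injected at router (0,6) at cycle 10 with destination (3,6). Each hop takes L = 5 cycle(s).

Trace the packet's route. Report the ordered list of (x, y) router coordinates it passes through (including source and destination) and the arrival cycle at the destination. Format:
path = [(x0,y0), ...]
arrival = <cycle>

path = [(0,6), (1,6), (2,6), (3,6)]
arrival = 25

  0. router=(0,6) cycle=10 (inject)
  1. router=(1,6) cycle=15 dir=E
  2. router=(2,6) cycle=20 dir=E
  3. router=(3,6) cycle=25 dir=E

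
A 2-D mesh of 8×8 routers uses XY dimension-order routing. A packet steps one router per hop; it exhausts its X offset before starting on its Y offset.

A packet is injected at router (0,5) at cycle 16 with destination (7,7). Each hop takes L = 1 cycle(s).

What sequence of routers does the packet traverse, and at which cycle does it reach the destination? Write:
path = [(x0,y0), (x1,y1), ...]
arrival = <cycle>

[0] x=0 y=5 t=16
[1] x=1 y=5 t=17 →E
[2] x=2 y=5 t=18 →E
[3] x=3 y=5 t=19 →E
[4] x=4 y=5 t=20 →E
[5] x=5 y=5 t=21 →E
[6] x=6 y=5 t=22 →E
[7] x=7 y=5 t=23 →E
[8] x=7 y=6 t=24 →N
[9] x=7 y=7 t=25 →N

path = [(0,5), (1,5), (2,5), (3,5), (4,5), (5,5), (6,5), (7,5), (7,6), (7,7)]
arrival = 25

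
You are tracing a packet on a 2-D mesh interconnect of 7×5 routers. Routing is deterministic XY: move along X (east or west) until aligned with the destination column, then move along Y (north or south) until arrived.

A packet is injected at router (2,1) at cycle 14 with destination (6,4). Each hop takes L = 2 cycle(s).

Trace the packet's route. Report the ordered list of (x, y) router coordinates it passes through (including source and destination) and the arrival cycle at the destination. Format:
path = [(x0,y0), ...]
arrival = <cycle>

path = [(2,1), (3,1), (4,1), (5,1), (6,1), (6,2), (6,3), (6,4)]
arrival = 28

hop 0: (2,1) @ cyc 14
hop 1: (3,1) @ cyc 16  [E]
hop 2: (4,1) @ cyc 18  [E]
hop 3: (5,1) @ cyc 20  [E]
hop 4: (6,1) @ cyc 22  [E]
hop 5: (6,2) @ cyc 24  [N]
hop 6: (6,3) @ cyc 26  [N]
hop 7: (6,4) @ cyc 28  [N]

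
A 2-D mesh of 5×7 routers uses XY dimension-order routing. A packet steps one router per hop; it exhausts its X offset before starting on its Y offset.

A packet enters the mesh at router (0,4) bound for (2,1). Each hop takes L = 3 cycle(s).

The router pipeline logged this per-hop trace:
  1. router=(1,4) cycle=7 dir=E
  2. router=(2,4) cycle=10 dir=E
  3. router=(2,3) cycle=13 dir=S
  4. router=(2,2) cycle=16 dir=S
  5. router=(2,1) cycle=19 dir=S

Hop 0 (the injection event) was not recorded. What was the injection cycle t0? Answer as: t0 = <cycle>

At hop 1 the cycle is 7; in general cyc_k = t0 + kL.
So t0 = 7 − 1·3 = 4.

t0 = 4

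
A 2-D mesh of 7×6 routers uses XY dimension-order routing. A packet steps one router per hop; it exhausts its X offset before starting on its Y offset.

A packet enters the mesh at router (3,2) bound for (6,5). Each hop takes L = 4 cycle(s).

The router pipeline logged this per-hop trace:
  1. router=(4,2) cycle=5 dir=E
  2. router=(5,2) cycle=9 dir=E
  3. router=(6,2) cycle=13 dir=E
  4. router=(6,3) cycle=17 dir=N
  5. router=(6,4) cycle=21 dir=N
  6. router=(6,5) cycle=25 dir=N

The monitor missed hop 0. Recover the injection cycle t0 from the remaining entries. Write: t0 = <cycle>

t0 = 1

Hop 1 reached at cycle 5; hop k is at t0 + k·L.
So t0 = 5 − 1·4 = 1.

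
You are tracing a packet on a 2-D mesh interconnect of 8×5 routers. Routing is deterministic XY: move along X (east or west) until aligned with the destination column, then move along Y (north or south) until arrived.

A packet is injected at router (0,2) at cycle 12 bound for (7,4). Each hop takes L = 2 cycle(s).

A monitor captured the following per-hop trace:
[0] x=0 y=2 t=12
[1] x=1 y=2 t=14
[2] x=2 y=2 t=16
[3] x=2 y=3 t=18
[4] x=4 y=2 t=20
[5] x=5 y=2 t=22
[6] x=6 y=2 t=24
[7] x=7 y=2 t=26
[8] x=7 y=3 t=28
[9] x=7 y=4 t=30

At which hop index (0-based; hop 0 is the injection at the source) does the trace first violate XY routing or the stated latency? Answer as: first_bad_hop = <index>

check 1→ d=(1,0) cyc+2: ok
check 2→ d=(1,0) cyc+2: ok
check 3→ d=(0,1) cyc+2: BAD: Y-move but x=2≠7

first_bad_hop = 3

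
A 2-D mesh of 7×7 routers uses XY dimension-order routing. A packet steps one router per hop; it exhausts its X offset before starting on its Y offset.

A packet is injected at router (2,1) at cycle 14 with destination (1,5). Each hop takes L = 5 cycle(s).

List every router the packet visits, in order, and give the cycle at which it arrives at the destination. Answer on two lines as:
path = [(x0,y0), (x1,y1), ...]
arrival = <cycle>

hop 0: (2,1) @ cyc 14
hop 1: (1,1) @ cyc 19  [W]
hop 2: (1,2) @ cyc 24  [N]
hop 3: (1,3) @ cyc 29  [N]
hop 4: (1,4) @ cyc 34  [N]
hop 5: (1,5) @ cyc 39  [N]

path = [(2,1), (1,1), (1,2), (1,3), (1,4), (1,5)]
arrival = 39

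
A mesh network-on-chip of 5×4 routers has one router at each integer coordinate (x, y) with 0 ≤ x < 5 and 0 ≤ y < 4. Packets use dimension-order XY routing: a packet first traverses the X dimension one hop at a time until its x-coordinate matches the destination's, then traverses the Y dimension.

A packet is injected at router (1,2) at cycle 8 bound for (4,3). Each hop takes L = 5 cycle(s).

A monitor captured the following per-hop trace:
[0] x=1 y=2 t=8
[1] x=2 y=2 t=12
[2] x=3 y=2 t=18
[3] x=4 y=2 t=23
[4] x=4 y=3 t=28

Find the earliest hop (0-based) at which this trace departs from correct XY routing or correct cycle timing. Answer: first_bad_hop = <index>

[1] (+1,+0) / 4c ⇒ BAD: Δcyc=4≠L

first_bad_hop = 1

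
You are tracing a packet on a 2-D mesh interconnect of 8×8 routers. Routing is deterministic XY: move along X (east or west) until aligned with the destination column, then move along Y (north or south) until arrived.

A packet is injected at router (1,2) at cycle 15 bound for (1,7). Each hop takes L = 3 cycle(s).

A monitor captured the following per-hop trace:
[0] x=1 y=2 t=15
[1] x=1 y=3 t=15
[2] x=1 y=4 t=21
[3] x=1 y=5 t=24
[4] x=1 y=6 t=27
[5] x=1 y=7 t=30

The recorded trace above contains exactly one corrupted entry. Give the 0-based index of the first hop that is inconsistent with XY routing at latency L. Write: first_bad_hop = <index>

first_bad_hop = 1

hop 1: step (+0,+1), +0 cyc — BAD: Δcyc=0≠L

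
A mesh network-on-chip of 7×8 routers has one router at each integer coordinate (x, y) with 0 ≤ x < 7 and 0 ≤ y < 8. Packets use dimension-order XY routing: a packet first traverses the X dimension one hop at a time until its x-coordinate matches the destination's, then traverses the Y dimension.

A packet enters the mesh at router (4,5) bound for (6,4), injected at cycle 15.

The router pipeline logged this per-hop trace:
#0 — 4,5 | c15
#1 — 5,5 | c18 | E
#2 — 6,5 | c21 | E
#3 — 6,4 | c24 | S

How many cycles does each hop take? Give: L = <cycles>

From hop 0 (15) to hop 1 (18): +3 cycles.
Per-hop latency L = Δcyc = 3.

L = 3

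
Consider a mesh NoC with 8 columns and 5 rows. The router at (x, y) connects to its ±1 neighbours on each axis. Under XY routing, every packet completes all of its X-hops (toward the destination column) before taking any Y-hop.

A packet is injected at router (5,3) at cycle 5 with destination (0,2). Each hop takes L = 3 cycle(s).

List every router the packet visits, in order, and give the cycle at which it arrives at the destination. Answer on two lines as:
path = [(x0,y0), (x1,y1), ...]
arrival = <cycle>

[0] x=5 y=3 t=5
[1] x=4 y=3 t=8 →W
[2] x=3 y=3 t=11 →W
[3] x=2 y=3 t=14 →W
[4] x=1 y=3 t=17 →W
[5] x=0 y=3 t=20 →W
[6] x=0 y=2 t=23 →S

path = [(5,3), (4,3), (3,3), (2,3), (1,3), (0,3), (0,2)]
arrival = 23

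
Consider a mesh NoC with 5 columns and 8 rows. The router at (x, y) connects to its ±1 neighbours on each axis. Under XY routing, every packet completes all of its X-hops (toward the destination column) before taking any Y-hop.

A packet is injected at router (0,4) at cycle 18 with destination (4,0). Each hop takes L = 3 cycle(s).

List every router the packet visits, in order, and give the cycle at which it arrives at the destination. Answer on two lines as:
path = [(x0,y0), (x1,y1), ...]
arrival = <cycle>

t=18: at (0,4)
t=21: at (1,4) after E
t=24: at (2,4) after E
t=27: at (3,4) after E
t=30: at (4,4) after E
t=33: at (4,3) after S
t=36: at (4,2) after S
t=39: at (4,1) after S
t=42: at (4,0) after S

path = [(0,4), (1,4), (2,4), (3,4), (4,4), (4,3), (4,2), (4,1), (4,0)]
arrival = 42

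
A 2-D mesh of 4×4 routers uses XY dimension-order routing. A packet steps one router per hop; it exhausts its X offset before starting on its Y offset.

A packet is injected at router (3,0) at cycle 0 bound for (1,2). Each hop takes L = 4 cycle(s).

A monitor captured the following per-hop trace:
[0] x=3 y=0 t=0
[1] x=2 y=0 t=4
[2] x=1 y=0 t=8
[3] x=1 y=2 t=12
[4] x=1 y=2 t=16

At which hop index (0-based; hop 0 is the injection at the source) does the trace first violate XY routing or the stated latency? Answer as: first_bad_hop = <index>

first_bad_hop = 3

[1] (-1,+0) / 4c ⇒ ok
[2] (-1,+0) / 4c ⇒ ok
[3] (+0,+2) / 4c ⇒ BAD: non-unit step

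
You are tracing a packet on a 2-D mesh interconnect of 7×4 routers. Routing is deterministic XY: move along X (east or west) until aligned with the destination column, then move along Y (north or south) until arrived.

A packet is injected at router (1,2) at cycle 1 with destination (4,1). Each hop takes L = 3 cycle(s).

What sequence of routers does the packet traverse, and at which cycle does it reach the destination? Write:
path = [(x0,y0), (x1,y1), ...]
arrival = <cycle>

path = [(1,2), (2,2), (3,2), (4,2), (4,1)]
arrival = 13

#0 — 1,2 | c1
#1 — 2,2 | c4 | E
#2 — 3,2 | c7 | E
#3 — 4,2 | c10 | E
#4 — 4,1 | c13 | S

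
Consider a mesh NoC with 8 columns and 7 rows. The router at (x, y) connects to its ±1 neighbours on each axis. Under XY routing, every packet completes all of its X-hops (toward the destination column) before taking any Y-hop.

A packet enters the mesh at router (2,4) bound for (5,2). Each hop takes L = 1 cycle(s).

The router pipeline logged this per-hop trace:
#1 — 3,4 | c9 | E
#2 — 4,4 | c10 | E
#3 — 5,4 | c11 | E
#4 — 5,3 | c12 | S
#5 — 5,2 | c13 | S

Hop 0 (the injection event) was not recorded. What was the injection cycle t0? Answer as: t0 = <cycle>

t0 = 8

cyc[1] = 9 and cyc[k] = t0 + k·L for every k.
Subtract one hop: t0 = 9 − 1 = 8.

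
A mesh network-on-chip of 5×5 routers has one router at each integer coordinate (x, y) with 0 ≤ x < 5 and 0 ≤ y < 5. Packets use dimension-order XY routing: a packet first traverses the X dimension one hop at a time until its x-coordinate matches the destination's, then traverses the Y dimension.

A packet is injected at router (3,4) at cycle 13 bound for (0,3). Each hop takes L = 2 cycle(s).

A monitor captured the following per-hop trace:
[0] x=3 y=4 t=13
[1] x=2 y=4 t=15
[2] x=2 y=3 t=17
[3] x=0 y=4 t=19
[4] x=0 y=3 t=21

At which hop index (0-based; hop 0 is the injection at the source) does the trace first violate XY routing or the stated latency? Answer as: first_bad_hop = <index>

hop 1: step (-1,+0), +2 cyc — ok
hop 2: step (+0,-1), +2 cyc — BAD: Y-move but x=2≠0

first_bad_hop = 2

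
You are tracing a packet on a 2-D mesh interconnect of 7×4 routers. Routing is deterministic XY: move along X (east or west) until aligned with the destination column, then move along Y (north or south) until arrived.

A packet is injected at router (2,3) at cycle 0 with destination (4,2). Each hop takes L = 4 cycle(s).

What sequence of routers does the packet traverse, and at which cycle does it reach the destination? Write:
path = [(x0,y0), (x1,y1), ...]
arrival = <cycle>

src (2,3)  cyc=0
E→(3,3)  cyc=4
E→(4,3)  cyc=8
S→(4,2)  cyc=12

path = [(2,3), (3,3), (4,3), (4,2)]
arrival = 12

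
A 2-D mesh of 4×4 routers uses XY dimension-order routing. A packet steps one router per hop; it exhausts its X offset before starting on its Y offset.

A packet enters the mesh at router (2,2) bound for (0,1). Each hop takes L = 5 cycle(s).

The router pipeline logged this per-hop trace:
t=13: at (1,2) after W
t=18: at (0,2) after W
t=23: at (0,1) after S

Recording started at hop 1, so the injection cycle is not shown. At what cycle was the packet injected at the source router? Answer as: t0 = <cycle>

t0 = 8

cyc[1] = 13 and cyc[k] = t0 + k·L for every k.
Subtract one hop: t0 = 13 − 5 = 8.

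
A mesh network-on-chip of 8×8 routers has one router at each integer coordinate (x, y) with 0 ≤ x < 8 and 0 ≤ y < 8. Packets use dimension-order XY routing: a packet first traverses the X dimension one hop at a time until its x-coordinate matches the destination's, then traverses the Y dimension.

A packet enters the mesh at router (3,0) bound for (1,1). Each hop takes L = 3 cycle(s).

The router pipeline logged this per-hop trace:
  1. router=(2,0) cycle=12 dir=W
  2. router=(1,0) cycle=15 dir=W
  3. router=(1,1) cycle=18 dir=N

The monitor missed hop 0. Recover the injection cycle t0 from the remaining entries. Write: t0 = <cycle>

At hop 1 the cycle is 12; in general cyc_k = t0 + kL.
t0 = cyc[1] − L = 12 − 3 = 9.

t0 = 9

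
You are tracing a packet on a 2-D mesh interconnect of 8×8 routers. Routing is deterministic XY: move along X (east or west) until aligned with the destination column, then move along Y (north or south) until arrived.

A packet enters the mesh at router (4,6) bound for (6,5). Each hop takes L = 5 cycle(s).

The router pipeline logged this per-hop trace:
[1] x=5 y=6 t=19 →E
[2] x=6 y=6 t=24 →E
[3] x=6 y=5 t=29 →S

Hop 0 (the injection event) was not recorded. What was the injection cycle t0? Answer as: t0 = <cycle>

The first recorded entry is hop 1 at cycle 19.
Therefore t0 = 19 − L = 14.

t0 = 14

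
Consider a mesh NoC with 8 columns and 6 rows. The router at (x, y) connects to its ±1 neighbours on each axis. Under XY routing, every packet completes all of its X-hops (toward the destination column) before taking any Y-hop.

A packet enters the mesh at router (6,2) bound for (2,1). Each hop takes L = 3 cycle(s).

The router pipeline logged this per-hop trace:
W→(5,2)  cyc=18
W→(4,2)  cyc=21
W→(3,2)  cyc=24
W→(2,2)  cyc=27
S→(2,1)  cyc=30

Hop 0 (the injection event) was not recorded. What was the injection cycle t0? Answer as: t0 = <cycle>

cyc[1] = 18 and cyc[k] = t0 + k·L for every k.
t0 = cyc[1] − L = 18 − 3 = 15.

t0 = 15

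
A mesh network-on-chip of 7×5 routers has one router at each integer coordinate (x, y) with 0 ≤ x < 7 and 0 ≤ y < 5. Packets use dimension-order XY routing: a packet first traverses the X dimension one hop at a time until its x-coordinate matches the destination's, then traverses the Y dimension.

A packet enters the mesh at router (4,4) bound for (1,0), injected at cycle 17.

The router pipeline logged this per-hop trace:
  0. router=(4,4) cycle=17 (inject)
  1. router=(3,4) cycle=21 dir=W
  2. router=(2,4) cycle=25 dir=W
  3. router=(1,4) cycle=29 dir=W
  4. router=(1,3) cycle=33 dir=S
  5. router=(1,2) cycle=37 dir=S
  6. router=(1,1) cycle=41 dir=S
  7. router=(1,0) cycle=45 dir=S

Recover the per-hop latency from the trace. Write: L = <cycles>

L = 4

Δcyc across hop 0→1: 21 − 17 = 4.
Each hop adds L, hence L = 4.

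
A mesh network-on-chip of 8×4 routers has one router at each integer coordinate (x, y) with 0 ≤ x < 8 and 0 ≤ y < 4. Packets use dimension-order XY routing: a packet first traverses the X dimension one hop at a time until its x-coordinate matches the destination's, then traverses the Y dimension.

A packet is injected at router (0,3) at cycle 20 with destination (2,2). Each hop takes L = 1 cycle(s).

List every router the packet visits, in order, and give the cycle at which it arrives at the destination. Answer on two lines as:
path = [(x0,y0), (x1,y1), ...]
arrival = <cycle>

  0. router=(0,3) cycle=20 (inject)
  1. router=(1,3) cycle=21 dir=E
  2. router=(2,3) cycle=22 dir=E
  3. router=(2,2) cycle=23 dir=S

path = [(0,3), (1,3), (2,3), (2,2)]
arrival = 23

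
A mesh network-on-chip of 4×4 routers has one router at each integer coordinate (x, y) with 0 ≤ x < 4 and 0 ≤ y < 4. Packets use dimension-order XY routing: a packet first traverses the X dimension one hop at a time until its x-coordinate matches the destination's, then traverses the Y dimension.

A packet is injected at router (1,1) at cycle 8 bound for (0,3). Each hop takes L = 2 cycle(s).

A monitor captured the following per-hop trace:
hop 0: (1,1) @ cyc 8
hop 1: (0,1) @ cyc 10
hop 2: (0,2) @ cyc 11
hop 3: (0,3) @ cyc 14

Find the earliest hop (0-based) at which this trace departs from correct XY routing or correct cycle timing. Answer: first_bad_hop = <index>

hop 1: step (-1,+0), +2 cyc — ok
hop 2: step (+0,+1), +1 cyc — BAD: Δcyc=1≠L

first_bad_hop = 2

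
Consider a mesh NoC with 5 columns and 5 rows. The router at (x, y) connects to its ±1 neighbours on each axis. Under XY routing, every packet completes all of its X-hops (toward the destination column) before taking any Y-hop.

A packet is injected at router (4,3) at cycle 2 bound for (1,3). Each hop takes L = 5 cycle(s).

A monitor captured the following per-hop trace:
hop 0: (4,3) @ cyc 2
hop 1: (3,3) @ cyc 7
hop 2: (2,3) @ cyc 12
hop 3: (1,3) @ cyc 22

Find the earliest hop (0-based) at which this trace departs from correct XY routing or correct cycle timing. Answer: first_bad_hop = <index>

check 1→ d=(-1,0) cyc+5: ok
check 2→ d=(-1,0) cyc+5: ok
check 3→ d=(-1,0) cyc+10: BAD: Δcyc=10≠L

first_bad_hop = 3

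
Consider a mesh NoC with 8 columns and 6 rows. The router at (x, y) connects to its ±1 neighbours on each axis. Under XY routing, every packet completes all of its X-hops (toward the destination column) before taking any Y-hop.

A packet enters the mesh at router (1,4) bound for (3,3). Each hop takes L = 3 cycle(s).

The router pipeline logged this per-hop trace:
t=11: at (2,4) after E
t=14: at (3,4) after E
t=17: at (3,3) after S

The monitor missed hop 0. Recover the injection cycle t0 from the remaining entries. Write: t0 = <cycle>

The first recorded entry is hop 1 at cycle 11.
Therefore t0 = 11 − L = 8.

t0 = 8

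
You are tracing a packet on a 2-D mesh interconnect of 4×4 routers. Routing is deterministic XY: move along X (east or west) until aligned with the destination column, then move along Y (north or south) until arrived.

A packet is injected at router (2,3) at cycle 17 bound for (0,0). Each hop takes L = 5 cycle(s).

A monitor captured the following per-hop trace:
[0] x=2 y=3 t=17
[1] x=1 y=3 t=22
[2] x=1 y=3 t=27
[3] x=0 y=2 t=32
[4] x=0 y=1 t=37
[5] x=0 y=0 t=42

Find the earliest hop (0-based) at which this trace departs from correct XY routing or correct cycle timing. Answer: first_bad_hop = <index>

first_bad_hop = 2

[1] (-1,+0) / 5c ⇒ ok
[2] (+0,+0) / 5c ⇒ BAD: non-unit step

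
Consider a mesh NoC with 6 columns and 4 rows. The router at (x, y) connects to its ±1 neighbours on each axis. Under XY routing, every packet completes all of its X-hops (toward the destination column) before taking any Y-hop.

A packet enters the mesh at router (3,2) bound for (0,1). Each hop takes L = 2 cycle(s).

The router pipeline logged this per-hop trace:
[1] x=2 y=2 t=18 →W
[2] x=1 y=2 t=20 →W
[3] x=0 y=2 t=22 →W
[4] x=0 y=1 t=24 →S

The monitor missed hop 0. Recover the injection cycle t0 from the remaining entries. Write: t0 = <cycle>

Hop 1 reached at cycle 18; hop k is at t0 + k·L.
Subtract one hop: t0 = 18 − 2 = 16.

t0 = 16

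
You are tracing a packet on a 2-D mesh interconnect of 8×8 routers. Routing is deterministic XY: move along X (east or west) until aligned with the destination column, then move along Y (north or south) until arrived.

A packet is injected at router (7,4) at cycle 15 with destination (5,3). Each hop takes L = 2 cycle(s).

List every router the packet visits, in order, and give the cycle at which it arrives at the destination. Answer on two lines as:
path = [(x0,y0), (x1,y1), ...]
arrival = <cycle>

path = [(7,4), (6,4), (5,4), (5,3)]
arrival = 21

hop 0: (7,4) @ cyc 15
hop 1: (6,4) @ cyc 17  [W]
hop 2: (5,4) @ cyc 19  [W]
hop 3: (5,3) @ cyc 21  [S]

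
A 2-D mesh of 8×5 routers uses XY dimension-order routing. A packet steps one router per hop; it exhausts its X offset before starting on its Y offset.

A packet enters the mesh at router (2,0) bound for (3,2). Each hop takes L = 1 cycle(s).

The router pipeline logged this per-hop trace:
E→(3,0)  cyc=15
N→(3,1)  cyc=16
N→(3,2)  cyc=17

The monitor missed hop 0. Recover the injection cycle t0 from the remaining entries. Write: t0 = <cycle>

cyc[1] = 15 and cyc[k] = t0 + k·L for every k.
t0 = cyc[1] − L = 15 − 1 = 14.

t0 = 14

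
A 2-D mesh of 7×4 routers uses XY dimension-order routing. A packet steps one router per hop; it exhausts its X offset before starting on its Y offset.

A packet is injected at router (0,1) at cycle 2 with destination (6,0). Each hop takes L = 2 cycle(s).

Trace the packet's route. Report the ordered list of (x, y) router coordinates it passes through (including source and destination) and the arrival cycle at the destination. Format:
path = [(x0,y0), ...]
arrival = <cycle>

path = [(0,1), (1,1), (2,1), (3,1), (4,1), (5,1), (6,1), (6,0)]
arrival = 16

t=2: at (0,1)
t=4: at (1,1) after E
t=6: at (2,1) after E
t=8: at (3,1) after E
t=10: at (4,1) after E
t=12: at (5,1) after E
t=14: at (6,1) after E
t=16: at (6,0) after S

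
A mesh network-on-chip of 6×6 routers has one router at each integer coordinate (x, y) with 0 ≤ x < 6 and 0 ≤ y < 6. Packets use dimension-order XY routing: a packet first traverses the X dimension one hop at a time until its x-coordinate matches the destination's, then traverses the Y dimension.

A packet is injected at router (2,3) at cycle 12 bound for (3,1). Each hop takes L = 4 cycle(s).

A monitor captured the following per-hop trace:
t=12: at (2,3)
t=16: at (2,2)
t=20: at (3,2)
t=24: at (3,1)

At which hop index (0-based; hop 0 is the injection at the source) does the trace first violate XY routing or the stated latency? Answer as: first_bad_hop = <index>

[1] (+0,-1) / 4c ⇒ BAD: Y-move but x=2≠3

first_bad_hop = 1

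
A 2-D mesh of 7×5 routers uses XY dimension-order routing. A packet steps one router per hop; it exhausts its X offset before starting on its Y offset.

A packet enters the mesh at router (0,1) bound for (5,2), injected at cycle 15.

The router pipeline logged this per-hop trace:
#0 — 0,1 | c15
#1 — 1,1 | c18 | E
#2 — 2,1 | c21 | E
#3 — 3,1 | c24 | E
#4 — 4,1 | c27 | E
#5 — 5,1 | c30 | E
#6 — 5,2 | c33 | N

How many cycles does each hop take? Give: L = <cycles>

Between hops 0 and 1 the cycle counter advances 18 − 15 = 3.
One hop costs L cycles, so L = 3.

L = 3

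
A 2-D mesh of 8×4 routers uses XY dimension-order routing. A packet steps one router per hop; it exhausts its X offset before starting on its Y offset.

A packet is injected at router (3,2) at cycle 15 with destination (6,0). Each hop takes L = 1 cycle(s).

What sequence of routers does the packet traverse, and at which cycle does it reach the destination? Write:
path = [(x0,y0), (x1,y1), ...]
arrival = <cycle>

path = [(3,2), (4,2), (5,2), (6,2), (6,1), (6,0)]
arrival = 20

hop 0: (3,2) @ cyc 15
hop 1: (4,2) @ cyc 16  [E]
hop 2: (5,2) @ cyc 17  [E]
hop 3: (6,2) @ cyc 18  [E]
hop 4: (6,1) @ cyc 19  [S]
hop 5: (6,0) @ cyc 20  [S]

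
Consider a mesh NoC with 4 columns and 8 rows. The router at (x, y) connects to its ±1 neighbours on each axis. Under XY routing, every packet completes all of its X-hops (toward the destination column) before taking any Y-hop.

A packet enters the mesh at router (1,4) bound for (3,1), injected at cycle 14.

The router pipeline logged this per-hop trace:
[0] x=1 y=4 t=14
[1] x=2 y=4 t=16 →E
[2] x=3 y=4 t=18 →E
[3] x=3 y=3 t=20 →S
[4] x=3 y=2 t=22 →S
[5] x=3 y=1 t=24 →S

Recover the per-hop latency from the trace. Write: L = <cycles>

L = 2

cyc[1] − cyc[0] = 16 − 14 = 2.
Per-hop latency L = Δcyc = 2.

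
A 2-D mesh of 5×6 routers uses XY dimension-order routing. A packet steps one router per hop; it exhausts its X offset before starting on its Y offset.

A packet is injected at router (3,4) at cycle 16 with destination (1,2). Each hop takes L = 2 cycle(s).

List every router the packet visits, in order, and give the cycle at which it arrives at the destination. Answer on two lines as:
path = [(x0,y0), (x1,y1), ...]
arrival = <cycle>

path = [(3,4), (2,4), (1,4), (1,3), (1,2)]
arrival = 24

t=16: at (3,4)
t=18: at (2,4) after W
t=20: at (1,4) after W
t=22: at (1,3) after S
t=24: at (1,2) after S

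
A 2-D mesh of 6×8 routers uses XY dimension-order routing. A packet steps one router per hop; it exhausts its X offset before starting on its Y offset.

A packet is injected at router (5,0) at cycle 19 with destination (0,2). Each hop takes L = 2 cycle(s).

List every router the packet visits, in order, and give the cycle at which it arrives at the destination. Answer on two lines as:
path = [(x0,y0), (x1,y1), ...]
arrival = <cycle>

src (5,0)  cyc=19
W→(4,0)  cyc=21
W→(3,0)  cyc=23
W→(2,0)  cyc=25
W→(1,0)  cyc=27
W→(0,0)  cyc=29
N→(0,1)  cyc=31
N→(0,2)  cyc=33

path = [(5,0), (4,0), (3,0), (2,0), (1,0), (0,0), (0,1), (0,2)]
arrival = 33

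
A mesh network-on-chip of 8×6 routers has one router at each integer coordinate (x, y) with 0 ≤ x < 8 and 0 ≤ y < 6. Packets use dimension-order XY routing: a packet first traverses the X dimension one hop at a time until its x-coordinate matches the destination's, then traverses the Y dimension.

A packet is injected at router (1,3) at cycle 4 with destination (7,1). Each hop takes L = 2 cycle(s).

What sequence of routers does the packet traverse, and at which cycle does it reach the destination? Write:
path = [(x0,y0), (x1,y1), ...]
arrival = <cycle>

#0 — 1,3 | c4
#1 — 2,3 | c6 | E
#2 — 3,3 | c8 | E
#3 — 4,3 | c10 | E
#4 — 5,3 | c12 | E
#5 — 6,3 | c14 | E
#6 — 7,3 | c16 | E
#7 — 7,2 | c18 | S
#8 — 7,1 | c20 | S

path = [(1,3), (2,3), (3,3), (4,3), (5,3), (6,3), (7,3), (7,2), (7,1)]
arrival = 20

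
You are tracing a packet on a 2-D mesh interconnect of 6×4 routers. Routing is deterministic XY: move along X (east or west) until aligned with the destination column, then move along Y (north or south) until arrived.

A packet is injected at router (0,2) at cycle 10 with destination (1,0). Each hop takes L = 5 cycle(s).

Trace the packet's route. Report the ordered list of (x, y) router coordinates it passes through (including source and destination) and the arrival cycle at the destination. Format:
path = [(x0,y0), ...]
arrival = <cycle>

path = [(0,2), (1,2), (1,1), (1,0)]
arrival = 25

hop 0: (0,2) @ cyc 10
hop 1: (1,2) @ cyc 15  [E]
hop 2: (1,1) @ cyc 20  [S]
hop 3: (1,0) @ cyc 25  [S]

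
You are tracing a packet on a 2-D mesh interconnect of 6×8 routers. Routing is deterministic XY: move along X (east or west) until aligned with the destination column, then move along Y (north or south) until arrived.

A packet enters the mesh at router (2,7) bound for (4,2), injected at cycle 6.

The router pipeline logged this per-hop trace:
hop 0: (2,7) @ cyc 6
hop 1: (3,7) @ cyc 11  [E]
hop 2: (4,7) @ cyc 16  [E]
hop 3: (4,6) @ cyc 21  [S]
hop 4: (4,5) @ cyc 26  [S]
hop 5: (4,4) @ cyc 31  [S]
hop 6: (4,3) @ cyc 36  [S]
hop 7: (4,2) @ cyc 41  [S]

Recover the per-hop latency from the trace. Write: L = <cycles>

L = 5

Δcyc across hop 0→1: 11 − 6 = 5.
That increment is L by definition: L = 5.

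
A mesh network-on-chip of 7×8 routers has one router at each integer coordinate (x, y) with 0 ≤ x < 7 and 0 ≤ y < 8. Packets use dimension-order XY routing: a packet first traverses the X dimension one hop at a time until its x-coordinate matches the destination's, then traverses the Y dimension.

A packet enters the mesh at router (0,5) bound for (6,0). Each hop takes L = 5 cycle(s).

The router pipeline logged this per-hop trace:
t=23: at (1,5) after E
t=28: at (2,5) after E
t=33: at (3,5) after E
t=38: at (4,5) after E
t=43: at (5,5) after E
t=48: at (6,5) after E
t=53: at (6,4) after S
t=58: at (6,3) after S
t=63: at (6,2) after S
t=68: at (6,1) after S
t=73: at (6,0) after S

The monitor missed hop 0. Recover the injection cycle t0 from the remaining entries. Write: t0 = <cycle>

t0 = 18

At hop 1 the cycle is 23; in general cyc_k = t0 + kL.
So t0 = 23 − 1·5 = 18.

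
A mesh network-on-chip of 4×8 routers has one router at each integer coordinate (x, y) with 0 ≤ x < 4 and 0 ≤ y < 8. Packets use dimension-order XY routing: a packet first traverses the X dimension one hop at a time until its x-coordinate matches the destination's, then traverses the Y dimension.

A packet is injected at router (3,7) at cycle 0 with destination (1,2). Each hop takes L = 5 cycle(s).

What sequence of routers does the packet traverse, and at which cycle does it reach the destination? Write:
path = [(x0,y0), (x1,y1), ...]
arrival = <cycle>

#0 — 3,7 | c0
#1 — 2,7 | c5 | W
#2 — 1,7 | c10 | W
#3 — 1,6 | c15 | S
#4 — 1,5 | c20 | S
#5 — 1,4 | c25 | S
#6 — 1,3 | c30 | S
#7 — 1,2 | c35 | S

path = [(3,7), (2,7), (1,7), (1,6), (1,5), (1,4), (1,3), (1,2)]
arrival = 35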